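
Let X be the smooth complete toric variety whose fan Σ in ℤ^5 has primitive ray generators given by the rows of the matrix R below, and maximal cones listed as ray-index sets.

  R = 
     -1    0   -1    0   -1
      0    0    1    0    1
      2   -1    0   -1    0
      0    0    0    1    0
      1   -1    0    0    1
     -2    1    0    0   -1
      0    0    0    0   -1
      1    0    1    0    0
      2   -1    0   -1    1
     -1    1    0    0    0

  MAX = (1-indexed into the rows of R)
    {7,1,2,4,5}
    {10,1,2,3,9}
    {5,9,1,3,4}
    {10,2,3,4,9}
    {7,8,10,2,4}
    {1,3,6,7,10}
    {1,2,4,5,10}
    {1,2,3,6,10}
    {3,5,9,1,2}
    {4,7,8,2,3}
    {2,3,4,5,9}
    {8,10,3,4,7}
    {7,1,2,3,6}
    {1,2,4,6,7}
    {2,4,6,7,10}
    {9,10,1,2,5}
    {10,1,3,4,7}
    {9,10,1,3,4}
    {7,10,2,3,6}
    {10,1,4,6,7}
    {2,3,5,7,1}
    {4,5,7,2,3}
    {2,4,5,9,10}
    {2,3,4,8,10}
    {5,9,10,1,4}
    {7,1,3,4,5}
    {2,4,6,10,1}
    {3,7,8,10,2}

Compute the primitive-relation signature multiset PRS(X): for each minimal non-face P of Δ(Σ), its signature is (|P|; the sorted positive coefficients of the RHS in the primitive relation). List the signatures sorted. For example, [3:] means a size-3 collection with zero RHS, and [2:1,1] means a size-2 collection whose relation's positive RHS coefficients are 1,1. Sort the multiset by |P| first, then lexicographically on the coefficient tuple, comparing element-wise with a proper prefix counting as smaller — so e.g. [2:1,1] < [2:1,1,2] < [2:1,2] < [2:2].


Minimal non-faces — 14 found among 10 rays, 28 max cones:

  P = {1,8}:  v_{1} + v_{8} = v_{7}  →  sig = [2:1]
  P = {7,9}:  v_{7} + v_{9} = v_{3}  →  sig = [2:1]
  P = {5,6}:  v_{5} + v_{6} = v_{1} + v_{2}  →  sig = [2:1,1]
  P = {5,8}:  v_{5} + v_{8} = v_{2} + v_{3} + v_{4}  →  sig = [2:1,1,1]
  P = {6,9}:  v_{6} + v_{9} = v_{1} + v_{2} + v_{3} + v_{10}  →  sig = [2:1,1,1,1]
  P = {8,9}:  v_{8} + v_{9} = v_{2} + 2·v_{3} + v_{4} + v_{10}  →  sig = [2:1,1,1,2]
  P = {6,8}:  v_{6} + v_{8} = v_{2} + 2·v_{7} + v_{10}  →  sig = [2:1,1,2]
  P = {5,7,10}:  v_{5} + v_{7} + v_{10} = 0  →  sig = [3:]
  P = {3,4,6}:  v_{3} + v_{4} + v_{6} = v_{7}  →  sig = [3:1]
  P = {3,5,10}:  v_{3} + v_{5} + v_{10} = v_{9}  →  sig = [3:1]
  P = {1,2,4,9}:  v_{1} + v_{2} + v_{4} + v_{9} = v_{5}  →  sig = [4:1]
  P = {1,2,7,10}:  v_{1} + v_{2} + v_{7} + v_{10} = v_{6}  →  sig = [4:1]
  P = {1,2,3,4}:  v_{1} + v_{2} + v_{3} + v_{4} = v_{5} + v_{7}  →  sig = [4:1,1]
  P = {2,3,4,7,10}:  v_{2} + v_{3} + v_{4} + v_{7} + v_{10} = v_{8}  →  sig = [5:1]

Signatures (|P|; sorted positive RHS coefficients), sorted:
    [2:1]
    [2:1]
    [2:1,1]
    [2:1,1,1]
    [2:1,1,1,1]
    [2:1,1,1,2]
    [2:1,1,2]
    [3:]
    [3:1]
    [3:1]
    [4:1]
    [4:1]
    [4:1,1]
    [5:1]


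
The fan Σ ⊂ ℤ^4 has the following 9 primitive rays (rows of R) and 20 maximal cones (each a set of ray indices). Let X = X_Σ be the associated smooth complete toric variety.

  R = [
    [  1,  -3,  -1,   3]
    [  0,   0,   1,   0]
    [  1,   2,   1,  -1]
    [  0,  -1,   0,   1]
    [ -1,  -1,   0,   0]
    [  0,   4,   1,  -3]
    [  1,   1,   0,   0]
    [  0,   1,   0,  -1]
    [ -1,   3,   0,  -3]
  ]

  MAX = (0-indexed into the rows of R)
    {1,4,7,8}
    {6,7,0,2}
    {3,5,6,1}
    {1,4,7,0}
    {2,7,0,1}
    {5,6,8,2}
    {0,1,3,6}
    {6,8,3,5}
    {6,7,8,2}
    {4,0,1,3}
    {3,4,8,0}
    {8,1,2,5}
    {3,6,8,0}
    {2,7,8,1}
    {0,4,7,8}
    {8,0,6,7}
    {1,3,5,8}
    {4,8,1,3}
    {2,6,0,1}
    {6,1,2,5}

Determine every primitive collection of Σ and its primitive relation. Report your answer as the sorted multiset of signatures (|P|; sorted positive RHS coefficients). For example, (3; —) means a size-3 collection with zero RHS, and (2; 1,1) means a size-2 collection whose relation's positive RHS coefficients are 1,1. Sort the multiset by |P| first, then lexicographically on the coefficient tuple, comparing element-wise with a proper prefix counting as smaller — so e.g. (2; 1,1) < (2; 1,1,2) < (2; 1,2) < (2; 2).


11 minimal non-faces of Δ(Σ) (on 9 rays):

  {3,7}:  v_{3} + v_{7} = 0  ⇒ sig = (2; —)
  {4,6}:  v_{4} + v_{6} = 0  ⇒ sig = (2; —)
  {0,5}:  v_{0} + v_{5} = v_{6}  ⇒ sig = (2; 1)
  {2,3}:  v_{2} + v_{3} = v_{1} + v_{6}  ⇒ sig = (2; 1,1)
  {2,4}:  v_{2} + v_{4} = v_{1} + v_{7}  ⇒ sig = (2; 1,1)
  {4,5}:  v_{4} + v_{5} = v_{1} + v_{8}  ⇒ sig = (2; 1,1)
  {5,7}:  v_{5} + v_{7} = v_{2} + v_{8}  ⇒ sig = (2; 1,1)
  {0,1,8}:  v_{0} + v_{1} + v_{8} = 0  ⇒ sig = (3; —)
  {1,6,7}:  v_{1} + v_{6} + v_{7} = v_{2}  ⇒ sig = (3; 1)
  {1,6,8}:  v_{1} + v_{6} + v_{8} = v_{5}  ⇒ sig = (3; 1)
  {0,2,8}:  v_{0} + v_{2} + v_{8} = v_{6} + v_{7}  ⇒ sig = (3; 1,1)

Sorted signature multiset PRS(X):
{ (2; —) ×2,  (2; 1),  (2; 1,1) ×4,  (3; —),  (3; 1) ×2,  (3; 1,1) }


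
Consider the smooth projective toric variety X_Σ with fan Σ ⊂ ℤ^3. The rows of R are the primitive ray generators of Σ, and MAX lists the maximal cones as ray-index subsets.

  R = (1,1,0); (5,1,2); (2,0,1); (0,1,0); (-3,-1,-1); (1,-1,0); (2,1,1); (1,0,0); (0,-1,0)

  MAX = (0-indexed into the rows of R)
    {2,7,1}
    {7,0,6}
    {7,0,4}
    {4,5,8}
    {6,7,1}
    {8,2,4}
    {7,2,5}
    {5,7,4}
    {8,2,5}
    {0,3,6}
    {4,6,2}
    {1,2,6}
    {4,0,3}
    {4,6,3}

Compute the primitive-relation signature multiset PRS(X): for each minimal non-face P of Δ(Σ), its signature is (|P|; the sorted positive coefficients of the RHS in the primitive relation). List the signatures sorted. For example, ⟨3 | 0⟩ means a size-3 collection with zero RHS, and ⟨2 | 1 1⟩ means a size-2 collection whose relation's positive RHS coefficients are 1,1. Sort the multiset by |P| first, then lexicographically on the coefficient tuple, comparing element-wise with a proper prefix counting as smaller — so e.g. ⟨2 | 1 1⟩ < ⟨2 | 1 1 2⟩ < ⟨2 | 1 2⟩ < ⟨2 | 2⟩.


|primitive collections| = 20. Relations:

  • {3,8}:  v_{3} + v_{8} = 0  ⟹  sig = ⟨2 | 0⟩
  • {0,8}:  v_{0} + v_{8} = v_{7}  ⟹  sig = ⟨2 | 1⟩
  • {1,4}:  v_{1} + v_{4} = v_{2}  ⟹  sig = ⟨2 | 1⟩
  • {2,3}:  v_{2} + v_{3} = v_{6}  ⟹  sig = ⟨2 | 1⟩
  • {3,5}:  v_{3} + v_{5} = v_{7}  ⟹  sig = ⟨2 | 1⟩
  • {3,7}:  v_{3} + v_{7} = v_{0}  ⟹  sig = ⟨2 | 1⟩
  • {6,8}:  v_{6} + v_{8} = v_{2}  ⟹  sig = ⟨2 | 1⟩
  • {7,8}:  v_{7} + v_{8} = v_{5}  ⟹  sig = ⟨2 | 1⟩
  • {0,2}:  v_{0} + v_{2} = v_{6} + v_{7}  ⟹  sig = ⟨2 | 1 1⟩
  • {5,6}:  v_{5} + v_{6} = v_{2} + v_{7}  ⟹  sig = ⟨2 | 1 1⟩
  • {1,3}:  v_{1} + v_{3} = 2·v_{6} + v_{7}  ⟹  sig = ⟨2 | 1 2⟩
  • {1,8}:  v_{1} + v_{8} = 2·v_{2} + v_{7}  ⟹  sig = ⟨2 | 1 2⟩
  • {0,5}:  v_{0} + v_{5} = 2·v_{7}  ⟹  sig = ⟨2 | 2⟩
  • {0,1}:  v_{0} + v_{1} = 2·v_{6} + 2·v_{7}  ⟹  sig = ⟨2 | 2 2⟩
  • {1,5}:  v_{1} + v_{5} = 2·v_{2} + 2·v_{7}  ⟹  sig = ⟨2 | 2 2⟩
  • {4,6,7}:  v_{4} + v_{6} + v_{7} = 0  ⟹  sig = ⟨3 | 0⟩
  • {0,4,6}:  v_{0} + v_{4} + v_{6} = v_{3}  ⟹  sig = ⟨3 | 1⟩
  • {2,4,7}:  v_{2} + v_{4} + v_{7} = v_{8}  ⟹  sig = ⟨3 | 1⟩
  • {2,6,7}:  v_{2} + v_{6} + v_{7} = v_{1}  ⟹  sig = ⟨3 | 1⟩
  • {2,4,5}:  v_{2} + v_{4} + v_{5} = 2·v_{8}  ⟹  sig = ⟨3 | 2⟩

Hence PRS(X_Σ) =
{ ⟨2 | 0⟩,  ⟨2 | 1⟩ ×7,  ⟨2 | 1 1⟩ ×2,  ⟨2 | 1 2⟩ ×2,  ⟨2 | 2⟩,  ⟨2 | 2 2⟩ ×2,  ⟨3 | 0⟩,  ⟨3 | 1⟩ ×3,  ⟨3 | 2⟩ }


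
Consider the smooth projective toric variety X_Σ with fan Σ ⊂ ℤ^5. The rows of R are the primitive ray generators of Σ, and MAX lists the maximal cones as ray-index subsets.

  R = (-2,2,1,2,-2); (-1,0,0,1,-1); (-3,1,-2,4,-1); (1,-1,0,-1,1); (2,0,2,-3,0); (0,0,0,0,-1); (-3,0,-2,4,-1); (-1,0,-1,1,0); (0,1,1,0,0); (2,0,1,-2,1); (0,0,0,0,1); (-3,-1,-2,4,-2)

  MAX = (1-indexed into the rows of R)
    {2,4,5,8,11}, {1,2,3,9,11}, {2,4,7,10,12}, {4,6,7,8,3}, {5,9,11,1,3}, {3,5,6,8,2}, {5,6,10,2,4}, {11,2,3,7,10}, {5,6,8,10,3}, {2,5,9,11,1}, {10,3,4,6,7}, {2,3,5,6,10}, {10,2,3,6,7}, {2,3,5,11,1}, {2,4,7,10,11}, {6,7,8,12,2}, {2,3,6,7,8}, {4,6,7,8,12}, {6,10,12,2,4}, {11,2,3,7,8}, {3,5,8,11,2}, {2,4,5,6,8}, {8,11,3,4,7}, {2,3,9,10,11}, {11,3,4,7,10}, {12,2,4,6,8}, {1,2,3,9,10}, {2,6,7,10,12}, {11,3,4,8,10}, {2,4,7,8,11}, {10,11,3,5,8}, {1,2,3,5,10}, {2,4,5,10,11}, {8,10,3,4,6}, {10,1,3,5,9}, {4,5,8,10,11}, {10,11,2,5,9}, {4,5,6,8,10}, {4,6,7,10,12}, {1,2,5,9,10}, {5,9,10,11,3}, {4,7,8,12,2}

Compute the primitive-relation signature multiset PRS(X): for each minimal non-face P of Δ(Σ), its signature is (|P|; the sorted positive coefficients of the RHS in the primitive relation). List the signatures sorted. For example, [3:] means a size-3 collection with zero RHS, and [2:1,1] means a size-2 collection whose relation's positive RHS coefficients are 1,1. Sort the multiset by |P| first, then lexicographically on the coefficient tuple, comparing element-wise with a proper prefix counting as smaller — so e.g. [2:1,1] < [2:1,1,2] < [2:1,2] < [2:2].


|primitive collections| = 24. Relations:

  • {6,11}:  v_{6} + v_{11} = 0 ; sig = [2:]
  • {5,7}:  v_{5} + v_{7} = v_{2} ; sig = [2:1]
  • {1,4}:  v_{1} + v_{4} = v_{2} + v_{9} ; sig = [2:1,1]
  • {4,9}:  v_{4} + v_{9} = v_{2} + v_{10} + v_{11} ; sig = [2:1,1,1]
  • {8,9}:  v_{8} + v_{9} = v_{3} + v_{5} + v_{11} ; sig = [2:1,1,1]
  • {11,12}:  v_{11} + v_{12} = v_{2} + v_{4} + v_{7} ; sig = [2:1,1,1]
  • {6,9}:  v_{6} + v_{9} = v_{2} + v_{3} + v_{5} + v_{10} ; sig = [2:1,1,1,1]
  • {7,9}:  v_{7} + v_{9} = 2·v_{2} + v_{3} + v_{10} + v_{11} ; sig = [2:1,1,1,2]
  • {1,7}:  v_{1} + v_{7} = 2·v_{2} + v_{3} + v_{9} ; sig = [2:1,1,2]
  • {5,12}:  v_{5} + v_{12} = 2·v_{2} + v_{4} + v_{6} ; sig = [2:1,1,2]
  • {9,12}:  v_{9} + v_{12} = 2·v_{2} + v_{7} + v_{10} ; sig = [2:1,1,2]
  • {1,8}:  v_{1} + v_{8} = v_{2} + 2·v_{3} + 2·v_{5} + v_{11} ; sig = [2:1,1,2,2]
  • {1,12}:  v_{1} + v_{12} = 4·v_{2} + v_{3} + v_{10} ; sig = [2:1,1,4]
  • {3,12}:  v_{3} + v_{12} = v_{6} + 2·v_{7} ; sig = [2:1,2]
  • {1,6}:  v_{1} + v_{6} = 2·v_{2} + 2·v_{3} + 2·v_{5} + v_{10} ; sig = [2:1,2,2,2]
  • {2,8,10}:  v_{2} + v_{8} + v_{10} = 0 ; sig = [3:]
  • {3,4,5}:  v_{3} + v_{4} + v_{5} = 0 ; sig = [3:]
  • {2,3,4}:  v_{2} + v_{3} + v_{4} = v_{7} ; sig = [3:1]
  • {7,8,10}:  v_{7} + v_{8} + v_{10} = v_{3} + v_{4} ; sig = [3:1,1]
  • {8,10,12}:  v_{8} + v_{10} + v_{12} = v_{4} + v_{6} + v_{7} ; sig = [3:1,1,1]
  • {1,10,11}:  v_{1} + v_{10} + v_{11} = 2·v_{9} ; sig = [3:2]
  • {2,3,5,9}:  v_{2} + v_{3} + v_{5} + v_{9} = v_{1} ; sig = [4:1]
  • {2,4,6,7}:  v_{2} + v_{4} + v_{6} + v_{7} = v_{12} ; sig = [4:1]
  • {2,3,5,10,11}:  v_{2} + v_{3} + v_{5} + v_{10} + v_{11} = v_{9} ; sig = [5:1]

Sorted signature multiset PRS(X):
    |P|=2: 15 collections, coeffs (), (1), (1,1), (1,1,1), (1,1,1), (1,1,1), (1,1,1,1), (1,1,1,2), (1,1,2), (1,1,2), (1,1,2), (1,1,2,2), (1,1,4), (1,2), (1,2,2,2)
    |P|=3: 6 collections, coeffs (), (), (1), (1,1), (1,1,1), (2)
    |P|=4: 2 collections, coeffs (1), (1)
    |P|=5: 1 collection, coeffs (1)


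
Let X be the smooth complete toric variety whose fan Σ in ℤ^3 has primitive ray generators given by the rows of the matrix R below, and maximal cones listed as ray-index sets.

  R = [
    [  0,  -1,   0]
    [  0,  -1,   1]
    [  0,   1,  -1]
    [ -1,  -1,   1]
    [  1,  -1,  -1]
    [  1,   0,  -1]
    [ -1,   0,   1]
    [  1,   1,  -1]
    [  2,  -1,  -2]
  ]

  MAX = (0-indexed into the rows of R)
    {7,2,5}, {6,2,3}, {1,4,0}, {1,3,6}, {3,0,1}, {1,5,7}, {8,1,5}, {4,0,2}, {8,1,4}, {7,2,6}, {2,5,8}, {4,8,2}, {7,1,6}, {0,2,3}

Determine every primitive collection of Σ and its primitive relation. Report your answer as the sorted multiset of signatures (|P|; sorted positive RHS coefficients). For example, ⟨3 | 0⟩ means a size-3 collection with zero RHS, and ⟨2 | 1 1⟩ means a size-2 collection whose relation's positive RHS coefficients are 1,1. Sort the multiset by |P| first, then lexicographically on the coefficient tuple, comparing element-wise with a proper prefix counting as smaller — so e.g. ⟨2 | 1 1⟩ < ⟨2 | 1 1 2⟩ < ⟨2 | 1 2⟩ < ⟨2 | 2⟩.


Primitive collections (15):

  P = {1,2}:  v_{1} + v_{2} = 0 ; sig = ⟨2 | 0⟩
  P = {3,7}:  v_{3} + v_{7} = 0 ; sig = ⟨2 | 0⟩
  P = {5,6}:  v_{5} + v_{6} = 0 ; sig = ⟨2 | 0⟩
  P = {0,5}:  v_{0} + v_{5} = v_{4} ; sig = ⟨2 | 1⟩
  P = {0,6}:  v_{0} + v_{6} = v_{3} ; sig = ⟨2 | 1⟩
  P = {0,7}:  v_{0} + v_{7} = v_{5} ; sig = ⟨2 | 1⟩
  P = {3,5}:  v_{3} + v_{5} = v_{0} ; sig = ⟨2 | 1⟩
  P = {4,5}:  v_{4} + v_{5} = v_{8} ; sig = ⟨2 | 1⟩
  P = {4,6}:  v_{4} + v_{6} = v_{0} ; sig = ⟨2 | 1⟩
  P = {6,8}:  v_{6} + v_{8} = v_{4} ; sig = ⟨2 | 1⟩
  P = {3,8}:  v_{3} + v_{8} = v_{0} + v_{4} ; sig = ⟨2 | 1 1⟩
  P = {0,8}:  v_{0} + v_{8} = 2·v_{4} ; sig = ⟨2 | 2⟩
  P = {3,4}:  v_{3} + v_{4} = 2·v_{0} ; sig = ⟨2 | 2⟩
  P = {4,7}:  v_{4} + v_{7} = 2·v_{5} ; sig = ⟨2 | 2⟩
  P = {7,8}:  v_{7} + v_{8} = 3·v_{5} ; sig = ⟨2 | 3⟩

Signatures (|P|; sorted positive RHS coefficients), sorted:
{ ⟨2 | 0⟩ ×3,  ⟨2 | 1⟩ ×7,  ⟨2 | 1 1⟩,  ⟨2 | 2⟩ ×3,  ⟨2 | 3⟩ }


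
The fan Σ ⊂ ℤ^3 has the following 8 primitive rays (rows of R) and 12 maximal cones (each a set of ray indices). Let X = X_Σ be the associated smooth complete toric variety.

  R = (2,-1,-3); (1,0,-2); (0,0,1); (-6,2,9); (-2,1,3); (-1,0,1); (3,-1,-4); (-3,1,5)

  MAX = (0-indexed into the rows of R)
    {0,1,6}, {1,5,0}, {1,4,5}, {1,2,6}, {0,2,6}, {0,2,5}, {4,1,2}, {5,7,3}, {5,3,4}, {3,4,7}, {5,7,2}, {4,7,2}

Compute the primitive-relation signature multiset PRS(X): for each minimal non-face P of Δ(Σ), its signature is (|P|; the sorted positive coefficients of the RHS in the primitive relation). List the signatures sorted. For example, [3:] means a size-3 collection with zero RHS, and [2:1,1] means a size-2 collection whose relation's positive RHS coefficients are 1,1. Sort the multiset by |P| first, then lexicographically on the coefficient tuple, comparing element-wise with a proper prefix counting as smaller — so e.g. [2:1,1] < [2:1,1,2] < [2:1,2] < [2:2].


The 14 primitive collections of Σ (r=8, n=3):

  P = {0,4}:  v_{0} + v_{4} = 0  so sig = [2:]
  P = {1,7}:  v_{1} + v_{7} = v_{4}  so sig = [2:1]
  P = {3,6}:  v_{3} + v_{6} = v_{7}  so sig = [2:1]
  P = {5,6}:  v_{5} + v_{6} = v_{0}  so sig = [2:1]
  P = {6,7}:  v_{6} + v_{7} = v_{2}  so sig = [2:1]
  P = {0,3}:  v_{0} + v_{3} = v_{5} + v_{7}  so sig = [2:1,1]
  P = {0,7}:  v_{0} + v_{7} = v_{2} + v_{5}  so sig = [2:1,1]
  P = {4,6}:  v_{4} + v_{6} = v_{1} + v_{2}  so sig = [2:1,1]
  P = {1,3}:  v_{1} + v_{3} = 2·v_{4} + v_{5}  so sig = [2:1,2]
  P = {2,3}:  v_{2} + v_{3} = 2·v_{7}  so sig = [2:2]
  P = {1,2,5}:  v_{1} + v_{2} + v_{5} = 0  so sig = [3:]
  P = {0,1,2}:  v_{0} + v_{1} + v_{2} = v_{6}  so sig = [3:1]
  P = {2,4,5}:  v_{2} + v_{4} + v_{5} = v_{7}  so sig = [3:1]
  P = {4,5,7}:  v_{4} + v_{5} + v_{7} = v_{3}  so sig = [3:1]

Signatures (|P|; sorted positive RHS coefficients), sorted:
    |P|=2: 10 collections, coeffs (), (1), (1), (1), (1), (1,1), (1,1), (1,1), (1,2), (2)
    |P|=3: 4 collections, coeffs (), (1), (1), (1)


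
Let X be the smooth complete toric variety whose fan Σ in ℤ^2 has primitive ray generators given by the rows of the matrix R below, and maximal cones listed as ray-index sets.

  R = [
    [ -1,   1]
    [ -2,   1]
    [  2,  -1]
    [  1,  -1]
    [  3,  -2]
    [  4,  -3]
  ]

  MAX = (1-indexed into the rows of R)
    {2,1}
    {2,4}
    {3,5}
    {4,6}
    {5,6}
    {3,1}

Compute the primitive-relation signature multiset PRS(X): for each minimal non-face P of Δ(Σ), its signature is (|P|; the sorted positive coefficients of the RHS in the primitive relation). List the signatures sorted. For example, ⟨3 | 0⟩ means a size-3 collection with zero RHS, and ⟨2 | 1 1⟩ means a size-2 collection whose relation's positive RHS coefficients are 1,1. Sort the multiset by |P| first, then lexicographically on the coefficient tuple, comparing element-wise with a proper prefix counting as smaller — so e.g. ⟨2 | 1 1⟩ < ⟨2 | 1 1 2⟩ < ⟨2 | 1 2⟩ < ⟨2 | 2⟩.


9 collections generate NE(X_Σ); each relation:

  • {1,4}:  v_{1} + v_{4} = 0  so sig = ⟨2 | 0⟩
  • {2,3}:  v_{2} + v_{3} = 0  so sig = ⟨2 | 0⟩
  • {1,5}:  v_{1} + v_{5} = v_{3}  so sig = ⟨2 | 1⟩
  • {1,6}:  v_{1} + v_{6} = v_{5}  so sig = ⟨2 | 1⟩
  • {2,5}:  v_{2} + v_{5} = v_{4}  so sig = ⟨2 | 1⟩
  • {3,4}:  v_{3} + v_{4} = v_{5}  so sig = ⟨2 | 1⟩
  • {4,5}:  v_{4} + v_{5} = v_{6}  so sig = ⟨2 | 1⟩
  • {2,6}:  v_{2} + v_{6} = 2·v_{4}  so sig = ⟨2 | 2⟩
  • {3,6}:  v_{3} + v_{6} = 2·v_{5}  so sig = ⟨2 | 2⟩

Signatures (|P|; sorted positive RHS coefficients), sorted:
    ⟨2 | 0⟩
    ⟨2 | 0⟩
    ⟨2 | 1⟩
    ⟨2 | 1⟩
    ⟨2 | 1⟩
    ⟨2 | 1⟩
    ⟨2 | 1⟩
    ⟨2 | 2⟩
    ⟨2 | 2⟩


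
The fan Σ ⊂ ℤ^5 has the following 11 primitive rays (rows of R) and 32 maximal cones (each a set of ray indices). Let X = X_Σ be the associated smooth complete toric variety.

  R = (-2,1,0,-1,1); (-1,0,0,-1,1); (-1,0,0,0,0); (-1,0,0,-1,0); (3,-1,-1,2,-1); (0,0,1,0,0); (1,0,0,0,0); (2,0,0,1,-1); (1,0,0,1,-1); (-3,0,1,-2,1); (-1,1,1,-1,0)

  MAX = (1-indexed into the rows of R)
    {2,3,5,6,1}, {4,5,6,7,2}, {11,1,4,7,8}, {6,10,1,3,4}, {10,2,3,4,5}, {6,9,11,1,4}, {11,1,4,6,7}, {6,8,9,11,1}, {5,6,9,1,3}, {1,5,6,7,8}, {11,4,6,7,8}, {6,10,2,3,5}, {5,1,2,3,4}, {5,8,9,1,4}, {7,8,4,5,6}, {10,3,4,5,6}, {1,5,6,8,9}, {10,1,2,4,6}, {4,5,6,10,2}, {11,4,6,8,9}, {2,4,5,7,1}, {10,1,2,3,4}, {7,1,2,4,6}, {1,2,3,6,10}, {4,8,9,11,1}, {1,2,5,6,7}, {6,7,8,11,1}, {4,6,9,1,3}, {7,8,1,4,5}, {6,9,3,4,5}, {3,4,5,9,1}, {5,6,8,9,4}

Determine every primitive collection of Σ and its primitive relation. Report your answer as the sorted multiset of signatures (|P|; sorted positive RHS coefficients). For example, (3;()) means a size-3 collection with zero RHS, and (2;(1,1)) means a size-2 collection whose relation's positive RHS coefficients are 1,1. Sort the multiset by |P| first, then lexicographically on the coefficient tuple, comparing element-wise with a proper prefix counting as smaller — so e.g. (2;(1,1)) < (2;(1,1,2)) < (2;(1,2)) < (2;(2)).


Minimal non-faces — 16 found among 11 rays, 32 max cones:

  • {2,9}:  v_{2} + v_{9} = 0  ⇒ sig = (2;())
  • {3,7}:  v_{3} + v_{7} = 0  ⇒ sig = (2;())
  • {2,8}:  v_{2} + v_{8} = v_{7}  ⇒ sig = (2;(1))
  • {3,8}:  v_{3} + v_{8} = v_{9}  ⇒ sig = (2;(1))
  • {5,11}:  v_{5} + v_{11} = v_{8}  ⇒ sig = (2;(1))
  • {7,9}:  v_{7} + v_{9} = v_{8}  ⇒ sig = (2;(1))
  • {8,10}:  v_{8} + v_{10} = v_{4} + v_{6}  ⇒ sig = (2;(1,1))
  • {7,10}:  v_{7} + v_{10} = v_{2} + v_{4} + v_{6}  ⇒ sig = (2;(1,1,1))
  • {9,10}:  v_{9} + v_{10} = v_{3} + v_{4} + v_{6}  ⇒ sig = (2;(1,1,1))
  • {2,11}:  v_{2} + v_{11} = v_{1} + v_{4} + v_{6} + v_{7}  ⇒ sig = (2;(1,1,1,1))
  • {3,11}:  v_{3} + v_{11} = v_{1} + v_{4} + v_{6} + v_{9}  ⇒ sig = (2;(1,1,1,1))
  • {10,11}:  v_{10} + v_{11} = v_{1} + 2·v_{4} + 2·v_{6}  ⇒ sig = (2;(1,2,2))
  • {1,5,10}:  v_{1} + v_{5} + v_{10} = v_{2} + v_{3}  ⇒ sig = (3;(1,1))
  • {1,4,5,6}:  v_{1} + v_{4} + v_{5} + v_{6} = 0  ⇒ sig = (4;())
  • {1,4,6,8}:  v_{1} + v_{4} + v_{6} + v_{8} = v_{11}  ⇒ sig = (4;(1))
  • {2,3,4,6}:  v_{2} + v_{3} + v_{4} + v_{6} = v_{10}  ⇒ sig = (4;(1))

Hence PRS(X_Σ) =
{ (2;()) ×2,  (2;(1)) ×4,  (2;(1,1)),  (2;(1,1,1)) ×2,  (2;(1,1,1,1)) ×2,  (2;(1,2,2)),  (3;(1,1)),  (4;()),  (4;(1)) ×2 }


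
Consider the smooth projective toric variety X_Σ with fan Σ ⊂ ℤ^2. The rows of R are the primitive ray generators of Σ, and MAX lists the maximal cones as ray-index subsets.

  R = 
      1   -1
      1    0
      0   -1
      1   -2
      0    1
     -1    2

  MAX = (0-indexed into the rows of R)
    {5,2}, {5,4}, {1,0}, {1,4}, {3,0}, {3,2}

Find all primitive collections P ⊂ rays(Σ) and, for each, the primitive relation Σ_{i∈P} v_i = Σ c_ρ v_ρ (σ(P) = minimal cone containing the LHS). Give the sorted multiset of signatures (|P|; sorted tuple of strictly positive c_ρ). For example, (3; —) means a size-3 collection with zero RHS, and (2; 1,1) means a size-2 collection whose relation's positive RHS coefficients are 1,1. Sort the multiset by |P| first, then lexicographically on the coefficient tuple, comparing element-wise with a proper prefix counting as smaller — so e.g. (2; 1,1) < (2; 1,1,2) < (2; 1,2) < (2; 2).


Primitive collections (9):

  P={2,4}:  v_{2} + v_{4} = 0  ⟹  sig = (2; —)
  P={3,5}:  v_{3} + v_{5} = 0  ⟹  sig = (2; —)
  P={0,2}:  v_{0} + v_{2} = v_{3}  ⟹  sig = (2; 1)
  P={0,4}:  v_{0} + v_{4} = v_{1}  ⟹  sig = (2; 1)
  P={0,5}:  v_{0} + v_{5} = v_{4}  ⟹  sig = (2; 1)
  P={1,2}:  v_{1} + v_{2} = v_{0}  ⟹  sig = (2; 1)
  P={3,4}:  v_{3} + v_{4} = v_{0}  ⟹  sig = (2; 1)
  P={1,3}:  v_{1} + v_{3} = 2·v_{0}  ⟹  sig = (2; 2)
  P={1,5}:  v_{1} + v_{5} = 2·v_{4}  ⟹  sig = (2; 2)

Sorted signature multiset PRS(X):
{ (2; —) ×2,  (2; 1) ×5,  (2; 2) ×2 }


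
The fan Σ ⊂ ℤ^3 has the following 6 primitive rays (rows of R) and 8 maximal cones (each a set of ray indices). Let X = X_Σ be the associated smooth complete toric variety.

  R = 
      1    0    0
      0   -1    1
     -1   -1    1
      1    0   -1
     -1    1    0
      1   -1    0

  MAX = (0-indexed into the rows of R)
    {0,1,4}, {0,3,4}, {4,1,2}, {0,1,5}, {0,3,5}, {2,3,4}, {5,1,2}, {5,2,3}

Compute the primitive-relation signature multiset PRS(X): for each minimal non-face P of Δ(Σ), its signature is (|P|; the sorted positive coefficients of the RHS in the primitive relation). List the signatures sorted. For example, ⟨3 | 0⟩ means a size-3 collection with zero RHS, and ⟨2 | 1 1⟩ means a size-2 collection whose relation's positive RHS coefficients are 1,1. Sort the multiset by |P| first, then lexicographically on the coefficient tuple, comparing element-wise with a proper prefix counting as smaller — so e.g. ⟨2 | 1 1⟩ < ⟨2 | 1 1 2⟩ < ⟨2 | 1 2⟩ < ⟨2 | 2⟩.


3 collections generate NE(X_Σ); each relation:

  {4,5}:  v_{4} + v_{5} = 0  so sig = ⟨2 | 0⟩
  {0,2}:  v_{0} + v_{2} = v_{1}  so sig = ⟨2 | 1⟩
  {1,3}:  v_{1} + v_{3} = v_{5}  so sig = ⟨2 | 1⟩

so the primitive-relation signature multiset is
    |P|=2: 3 collections, coeffs (), (1), (1)


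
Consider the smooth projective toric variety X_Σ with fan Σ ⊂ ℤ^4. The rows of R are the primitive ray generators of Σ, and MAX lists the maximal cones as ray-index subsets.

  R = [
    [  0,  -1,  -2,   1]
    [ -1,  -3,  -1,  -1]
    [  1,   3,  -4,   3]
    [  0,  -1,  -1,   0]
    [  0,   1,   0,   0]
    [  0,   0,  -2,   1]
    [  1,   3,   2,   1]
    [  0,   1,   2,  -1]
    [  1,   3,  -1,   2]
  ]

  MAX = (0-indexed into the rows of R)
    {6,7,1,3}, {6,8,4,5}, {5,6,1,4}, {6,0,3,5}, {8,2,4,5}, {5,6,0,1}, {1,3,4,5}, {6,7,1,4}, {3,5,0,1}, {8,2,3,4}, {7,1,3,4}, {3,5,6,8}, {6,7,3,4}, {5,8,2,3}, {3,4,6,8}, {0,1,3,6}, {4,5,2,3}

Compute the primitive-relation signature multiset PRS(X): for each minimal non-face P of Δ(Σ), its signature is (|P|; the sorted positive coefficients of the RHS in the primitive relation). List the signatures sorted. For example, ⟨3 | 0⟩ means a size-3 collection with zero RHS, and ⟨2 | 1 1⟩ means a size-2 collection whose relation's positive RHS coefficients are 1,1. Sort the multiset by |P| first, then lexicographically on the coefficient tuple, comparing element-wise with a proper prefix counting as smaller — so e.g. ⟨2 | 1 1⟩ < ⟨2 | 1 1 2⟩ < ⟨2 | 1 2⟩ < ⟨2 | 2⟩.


The 14 primitive collections of Σ (r=9, n=4):

  • {0,7}:  v_{0} + v_{7} = 0 — sig = ⟨2 | 0⟩
  • {0,4}:  v_{0} + v_{4} = v_{5} — sig = ⟨2 | 1⟩
  • {1,8}:  v_{1} + v_{8} = v_{5} — sig = ⟨2 | 1⟩
  • {5,7}:  v_{5} + v_{7} = v_{4} — sig = ⟨2 | 1⟩
  • {0,2}:  v_{0} + v_{2} = v_{3} + 2·v_{5} + v_{8} — sig = ⟨2 | 1 1 2⟩
  • {0,8}:  v_{0} + v_{8} = v_{3} + 2·v_{5} + v_{6} — sig = ⟨2 | 1 1 2⟩
  • {1,2}:  v_{1} + v_{2} = v_{3} + v_{4} + 2·v_{5} — sig = ⟨2 | 1 1 2⟩
  • {2,7}:  v_{2} + v_{7} = v_{3} + 2·v_{4} + v_{8} — sig = ⟨2 | 1 1 2⟩
  • {7,8}:  v_{7} + v_{8} = v_{3} + 2·v_{4} + v_{6} — sig = ⟨2 | 1 1 2⟩
  • {2,6}:  v_{2} + v_{6} = 2·v_{8} — sig = ⟨2 | 2⟩
  • {1,3,4,6}:  v_{1} + v_{3} + v_{4} + v_{6} = 0 — sig = ⟨4 | 0⟩
  • {1,3,5,6}:  v_{1} + v_{3} + v_{5} + v_{6} = v_{0} — sig = ⟨4 | 1⟩
  • {3,4,5,6}:  v_{3} + v_{4} + v_{5} + v_{6} = v_{8} — sig = ⟨4 | 1⟩
  • {3,4,5,8}:  v_{3} + v_{4} + v_{5} + v_{8} = v_{2} — sig = ⟨4 | 1⟩

Signatures (|P|; sorted positive RHS coefficients), sorted:
[⟨2 | 0⟩, ⟨2 | 1⟩, ⟨2 | 1⟩, ⟨2 | 1⟩, ⟨2 | 1 1 2⟩, ⟨2 | 1 1 2⟩, ⟨2 | 1 1 2⟩, ⟨2 | 1 1 2⟩, ⟨2 | 1 1 2⟩, ⟨2 | 2⟩, ⟨4 | 0⟩, ⟨4 | 1⟩, ⟨4 | 1⟩, ⟨4 | 1⟩]


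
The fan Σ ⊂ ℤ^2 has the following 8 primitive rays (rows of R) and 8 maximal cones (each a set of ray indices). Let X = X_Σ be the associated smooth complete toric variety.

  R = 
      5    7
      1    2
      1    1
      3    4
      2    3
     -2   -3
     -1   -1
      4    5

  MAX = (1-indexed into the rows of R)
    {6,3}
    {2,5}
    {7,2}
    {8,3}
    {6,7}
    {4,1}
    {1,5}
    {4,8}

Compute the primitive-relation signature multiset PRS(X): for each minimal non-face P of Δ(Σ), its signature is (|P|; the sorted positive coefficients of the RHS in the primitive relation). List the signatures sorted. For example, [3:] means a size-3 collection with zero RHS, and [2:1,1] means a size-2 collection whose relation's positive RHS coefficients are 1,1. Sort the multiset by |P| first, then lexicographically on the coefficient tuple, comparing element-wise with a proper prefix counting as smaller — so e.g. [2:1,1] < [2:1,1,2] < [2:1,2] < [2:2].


|primitive collections| = 20. Relations:

  P = {3,7}:  v_{3} + v_{7} = 0  ⇒ sig = [2:]
  P = {5,6}:  v_{5} + v_{6} = 0  ⇒ sig = [2:]
  P = {1,6}:  v_{1} + v_{6} = v_{4}  ⇒ sig = [2:1]
  P = {2,3}:  v_{2} + v_{3} = v_{5}  ⇒ sig = [2:1]
  P = {2,6}:  v_{2} + v_{6} = v_{7}  ⇒ sig = [2:1]
  P = {2,8}:  v_{2} + v_{8} = v_{1}  ⇒ sig = [2:1]
  P = {3,4}:  v_{3} + v_{4} = v_{8}  ⇒ sig = [2:1]
  P = {3,5}:  v_{3} + v_{5} = v_{4}  ⇒ sig = [2:1]
  P = {4,5}:  v_{4} + v_{5} = v_{1}  ⇒ sig = [2:1]
  P = {4,6}:  v_{4} + v_{6} = v_{3}  ⇒ sig = [2:1]
  P = {4,7}:  v_{4} + v_{7} = v_{5}  ⇒ sig = [2:1]
  P = {5,7}:  v_{5} + v_{7} = v_{2}  ⇒ sig = [2:1]
  P = {7,8}:  v_{7} + v_{8} = v_{4}  ⇒ sig = [2:1]
  P = {1,3}:  v_{1} + v_{3} = 2·v_{4}  ⇒ sig = [2:2]
  P = {1,7}:  v_{1} + v_{7} = 2·v_{5}  ⇒ sig = [2:2]
  P = {2,4}:  v_{2} + v_{4} = 2·v_{5}  ⇒ sig = [2:2]
  P = {5,8}:  v_{5} + v_{8} = 2·v_{4}  ⇒ sig = [2:2]
  P = {6,8}:  v_{6} + v_{8} = 2·v_{3}  ⇒ sig = [2:2]
  P = {1,2}:  v_{1} + v_{2} = 3·v_{5}  ⇒ sig = [2:3]
  P = {1,8}:  v_{1} + v_{8} = 3·v_{4}  ⇒ sig = [2:3]

so the primitive-relation signature multiset is
[[2:], [2:], [2:1], [2:1], [2:1], [2:1], [2:1], [2:1], [2:1], [2:1], [2:1], [2:1], [2:1], [2:2], [2:2], [2:2], [2:2], [2:2], [2:3], [2:3]]


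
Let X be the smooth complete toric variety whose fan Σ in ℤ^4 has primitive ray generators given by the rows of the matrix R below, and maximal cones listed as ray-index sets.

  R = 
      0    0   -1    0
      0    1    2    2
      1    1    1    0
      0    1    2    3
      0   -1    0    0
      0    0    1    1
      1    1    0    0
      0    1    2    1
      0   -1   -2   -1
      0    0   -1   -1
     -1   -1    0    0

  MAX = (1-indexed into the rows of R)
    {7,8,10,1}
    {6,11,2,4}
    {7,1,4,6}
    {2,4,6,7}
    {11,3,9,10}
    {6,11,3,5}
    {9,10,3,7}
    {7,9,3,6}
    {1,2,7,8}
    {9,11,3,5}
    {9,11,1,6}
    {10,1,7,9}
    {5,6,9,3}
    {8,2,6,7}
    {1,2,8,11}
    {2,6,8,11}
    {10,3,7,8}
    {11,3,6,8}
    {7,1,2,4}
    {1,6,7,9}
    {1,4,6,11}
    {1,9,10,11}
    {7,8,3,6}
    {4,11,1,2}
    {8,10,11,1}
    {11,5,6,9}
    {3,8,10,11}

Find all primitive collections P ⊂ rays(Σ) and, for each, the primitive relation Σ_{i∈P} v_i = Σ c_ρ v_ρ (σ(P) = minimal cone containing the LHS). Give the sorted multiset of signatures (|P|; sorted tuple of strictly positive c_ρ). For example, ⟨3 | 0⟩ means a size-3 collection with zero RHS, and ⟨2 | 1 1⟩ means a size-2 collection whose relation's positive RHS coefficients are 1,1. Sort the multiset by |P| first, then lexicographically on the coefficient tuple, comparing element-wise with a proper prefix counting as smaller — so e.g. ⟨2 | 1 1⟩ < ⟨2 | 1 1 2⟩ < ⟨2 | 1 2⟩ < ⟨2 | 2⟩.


|primitive collections| = 20. Relations:

  P = {6,10}:  v_{6} + v_{10} = 0  ⟹  sig = ⟨2 | 0⟩
  P = {7,11}:  v_{7} + v_{11} = 0  ⟹  sig = ⟨2 | 0⟩
  P = {8,9}:  v_{8} + v_{9} = 0  ⟹  sig = ⟨2 | 0⟩
  P = {1,3}:  v_{1} + v_{3} = v_{7}  ⟹  sig = ⟨2 | 1⟩
  P = {1,5}:  v_{1} + v_{5} = v_{6} + v_{9}  ⟹  sig = ⟨2 | 1 1⟩
  P = {2,9}:  v_{2} + v_{9} = v_{1} + v_{6}  ⟹  sig = ⟨2 | 1 1⟩
  P = {2,10}:  v_{2} + v_{10} = v_{1} + v_{8}  ⟹  sig = ⟨2 | 1 1⟩
  P = {4,10}:  v_{4} + v_{10} = v_{1} + v_{2}  ⟹  sig = ⟨2 | 1 1⟩
  P = {2,3}:  v_{2} + v_{3} = v_{6} + v_{7} + v_{8}  ⟹  sig = ⟨2 | 1 1 1⟩
  P = {3,4}:  v_{3} + v_{4} = v_{2} + v_{6} + v_{7}  ⟹  sig = ⟨2 | 1 1 1⟩
  P = {5,7}:  v_{5} + v_{7} = v_{3} + v_{6} + v_{9}  ⟹  sig = ⟨2 | 1 1 1⟩
  P = {5,8}:  v_{5} + v_{8} = v_{3} + v_{6} + v_{11}  ⟹  sig = ⟨2 | 1 1 1⟩
  P = {5,10}:  v_{5} + v_{10} = v_{3} + v_{9} + v_{11}  ⟹  sig = ⟨2 | 1 1 1⟩
  P = {4,5}:  v_{4} + v_{5} = v_{1} + 3·v_{6}  ⟹  sig = ⟨2 | 1 3⟩
  P = {2,5}:  v_{2} + v_{5} = 2·v_{6}  ⟹  sig = ⟨2 | 2⟩
  P = {4,8}:  v_{4} + v_{8} = 2·v_{2}  ⟹  sig = ⟨2 | 2⟩
  P = {4,9}:  v_{4} + v_{9} = 2·v_{1} + 2·v_{6}  ⟹  sig = ⟨2 | 2 2⟩
  P = {1,2,6}:  v_{1} + v_{2} + v_{6} = v_{4}  ⟹  sig = ⟨3 | 1⟩
  P = {1,6,8}:  v_{1} + v_{6} + v_{8} = v_{2}  ⟹  sig = ⟨3 | 1⟩
  P = {3,6,9,11}:  v_{3} + v_{6} + v_{9} + v_{11} = v_{5}  ⟹  sig = ⟨4 | 1⟩

Sorted signature multiset PRS(X):
    ⟨2 | 0⟩
    ⟨2 | 0⟩
    ⟨2 | 0⟩
    ⟨2 | 1⟩
    ⟨2 | 1 1⟩
    ⟨2 | 1 1⟩
    ⟨2 | 1 1⟩
    ⟨2 | 1 1⟩
    ⟨2 | 1 1 1⟩
    ⟨2 | 1 1 1⟩
    ⟨2 | 1 1 1⟩
    ⟨2 | 1 1 1⟩
    ⟨2 | 1 1 1⟩
    ⟨2 | 1 3⟩
    ⟨2 | 2⟩
    ⟨2 | 2⟩
    ⟨2 | 2 2⟩
    ⟨3 | 1⟩
    ⟨3 | 1⟩
    ⟨4 | 1⟩


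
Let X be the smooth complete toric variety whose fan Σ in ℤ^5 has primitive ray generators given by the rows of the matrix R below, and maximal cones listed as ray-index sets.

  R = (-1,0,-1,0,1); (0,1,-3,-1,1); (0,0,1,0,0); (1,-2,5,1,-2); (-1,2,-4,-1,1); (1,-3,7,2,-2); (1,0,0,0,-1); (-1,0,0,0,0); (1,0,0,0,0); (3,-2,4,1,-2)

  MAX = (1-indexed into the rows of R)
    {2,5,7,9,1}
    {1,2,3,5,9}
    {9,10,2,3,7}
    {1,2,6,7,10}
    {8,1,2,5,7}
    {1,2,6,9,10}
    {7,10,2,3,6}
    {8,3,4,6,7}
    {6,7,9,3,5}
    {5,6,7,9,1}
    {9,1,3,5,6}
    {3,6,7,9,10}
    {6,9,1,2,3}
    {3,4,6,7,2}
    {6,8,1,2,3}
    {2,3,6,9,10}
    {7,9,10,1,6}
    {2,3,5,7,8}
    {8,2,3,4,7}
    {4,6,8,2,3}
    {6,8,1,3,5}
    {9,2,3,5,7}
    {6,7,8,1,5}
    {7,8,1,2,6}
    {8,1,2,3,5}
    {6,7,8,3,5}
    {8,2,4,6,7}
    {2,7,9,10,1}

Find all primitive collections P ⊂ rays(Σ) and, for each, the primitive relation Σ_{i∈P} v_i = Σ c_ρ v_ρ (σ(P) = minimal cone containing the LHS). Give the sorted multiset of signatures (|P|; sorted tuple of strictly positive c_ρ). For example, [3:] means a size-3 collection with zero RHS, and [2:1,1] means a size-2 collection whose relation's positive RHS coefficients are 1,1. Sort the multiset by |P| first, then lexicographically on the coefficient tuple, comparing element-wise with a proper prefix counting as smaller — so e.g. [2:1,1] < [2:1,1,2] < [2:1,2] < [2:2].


Minimal non-faces — 12 found among 10 rays, 28 max cones:

  • {8,9}:  v_{8} + v_{9} = 0  so sig = [2:]
  • {5,10}:  v_{5} + v_{10} = v_{7} + v_{9}  so sig = [2:1,1]
  • {1,4}:  v_{1} + v_{4} = v_{2} + v_{6} + v_{8}  so sig = [2:1,1,1]
  • {4,5}:  v_{4} + v_{5} = v_{3} + v_{7} + v_{8}  so sig = [2:1,1,1]
  • {8,10}:  v_{8} + v_{10} = v_{2} + v_{6} + v_{7}  so sig = [2:1,1,1]
  • {4,9}:  v_{4} + v_{9} = v_{2} + v_{3} + v_{6} + v_{7}  so sig = [2:1,1,1,1]
  • {4,10}:  v_{4} + v_{10} = 2·v_{2} + v_{3} + 2·v_{6} + 2·v_{7}  so sig = [2:1,2,2,2]
  • {1,3,7}:  v_{1} + v_{3} + v_{7} = 0  so sig = [3:]
  • {2,5,6}:  v_{2} + v_{5} + v_{6} = 0  so sig = [3:]
  • {1,3,10}:  v_{1} + v_{3} + v_{10} = v_{2} + v_{6} + v_{9}  so sig = [3:1,1,1]
  • {2,6,7,9}:  v_{2} + v_{6} + v_{7} + v_{9} = v_{10}  so sig = [4:1]
  • {2,3,6,7,8}:  v_{2} + v_{3} + v_{6} + v_{7} + v_{8} = v_{4}  so sig = [5:1]

so the primitive-relation signature multiset is
    |P|=2: 7 collections, coeffs (), (1,1), (1,1,1), (1,1,1), (1,1,1), (1,1,1,1), (1,2,2,2)
    |P|=3: 3 collections, coeffs (), (), (1,1,1)
    |P|=4: 1 collection, coeffs (1)
    |P|=5: 1 collection, coeffs (1)


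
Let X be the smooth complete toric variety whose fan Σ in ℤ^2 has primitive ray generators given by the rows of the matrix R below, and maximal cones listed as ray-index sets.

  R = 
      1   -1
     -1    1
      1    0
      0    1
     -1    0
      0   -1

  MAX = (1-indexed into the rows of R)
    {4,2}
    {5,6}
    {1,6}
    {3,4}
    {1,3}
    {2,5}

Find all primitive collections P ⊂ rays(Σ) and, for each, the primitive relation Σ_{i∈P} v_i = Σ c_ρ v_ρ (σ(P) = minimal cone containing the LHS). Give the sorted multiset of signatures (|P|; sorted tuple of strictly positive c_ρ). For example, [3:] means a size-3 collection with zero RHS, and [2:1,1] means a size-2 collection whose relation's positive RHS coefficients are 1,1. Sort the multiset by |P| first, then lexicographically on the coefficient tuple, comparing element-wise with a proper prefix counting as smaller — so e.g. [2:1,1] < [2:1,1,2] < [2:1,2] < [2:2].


9 collections generate NE(X_Σ); each relation:

  P={1,2}:  v_{1} + v_{2} = 0  ⇒ sig = [2:]
  P={3,5}:  v_{3} + v_{5} = 0  ⇒ sig = [2:]
  P={4,6}:  v_{4} + v_{6} = 0  ⇒ sig = [2:]
  P={1,4}:  v_{1} + v_{4} = v_{3}  ⇒ sig = [2:1]
  P={1,5}:  v_{1} + v_{5} = v_{6}  ⇒ sig = [2:1]
  P={2,3}:  v_{2} + v_{3} = v_{4}  ⇒ sig = [2:1]
  P={2,6}:  v_{2} + v_{6} = v_{5}  ⇒ sig = [2:1]
  P={3,6}:  v_{3} + v_{6} = v_{1}  ⇒ sig = [2:1]
  P={4,5}:  v_{4} + v_{5} = v_{2}  ⇒ sig = [2:1]

Sorted signature multiset PRS(X):
[[2:], [2:], [2:], [2:1], [2:1], [2:1], [2:1], [2:1], [2:1]]


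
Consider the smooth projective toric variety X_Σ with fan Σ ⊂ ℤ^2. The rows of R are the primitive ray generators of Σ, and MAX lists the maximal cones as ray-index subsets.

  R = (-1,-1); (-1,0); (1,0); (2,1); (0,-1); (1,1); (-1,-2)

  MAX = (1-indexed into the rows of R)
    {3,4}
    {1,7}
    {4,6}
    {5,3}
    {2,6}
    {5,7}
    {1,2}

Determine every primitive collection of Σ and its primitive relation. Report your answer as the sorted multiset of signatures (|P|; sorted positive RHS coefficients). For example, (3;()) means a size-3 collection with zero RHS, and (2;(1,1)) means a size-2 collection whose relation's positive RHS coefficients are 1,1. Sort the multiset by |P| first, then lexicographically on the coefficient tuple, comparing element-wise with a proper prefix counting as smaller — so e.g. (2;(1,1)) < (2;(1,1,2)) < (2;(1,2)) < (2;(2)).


|primitive collections| = 14. Relations:

  P = {1,6}:  v_{1} + v_{6} = 0 ; sig = (2;())
  P = {2,3}:  v_{2} + v_{3} = 0 ; sig = (2;())
  P = {1,3}:  v_{1} + v_{3} = v_{5} ; sig = (2;(1))
  P = {1,4}:  v_{1} + v_{4} = v_{3} ; sig = (2;(1))
  P = {1,5}:  v_{1} + v_{5} = v_{7} ; sig = (2;(1))
  P = {2,4}:  v_{2} + v_{4} = v_{6} ; sig = (2;(1))
  P = {2,5}:  v_{2} + v_{5} = v_{1} ; sig = (2;(1))
  P = {3,6}:  v_{3} + v_{6} = v_{4} ; sig = (2;(1))
  P = {5,6}:  v_{5} + v_{6} = v_{3} ; sig = (2;(1))
  P = {6,7}:  v_{6} + v_{7} = v_{5} ; sig = (2;(1))
  P = {4,7}:  v_{4} + v_{7} = v_{3} + v_{5} ; sig = (2;(1,1))
  P = {2,7}:  v_{2} + v_{7} = 2·v_{1} ; sig = (2;(2))
  P = {3,7}:  v_{3} + v_{7} = 2·v_{5} ; sig = (2;(2))
  P = {4,5}:  v_{4} + v_{5} = 2·v_{3} ; sig = (2;(2))

Sorted signature multiset PRS(X):
{ (2;()) ×2,  (2;(1)) ×8,  (2;(1,1)),  (2;(2)) ×3 }


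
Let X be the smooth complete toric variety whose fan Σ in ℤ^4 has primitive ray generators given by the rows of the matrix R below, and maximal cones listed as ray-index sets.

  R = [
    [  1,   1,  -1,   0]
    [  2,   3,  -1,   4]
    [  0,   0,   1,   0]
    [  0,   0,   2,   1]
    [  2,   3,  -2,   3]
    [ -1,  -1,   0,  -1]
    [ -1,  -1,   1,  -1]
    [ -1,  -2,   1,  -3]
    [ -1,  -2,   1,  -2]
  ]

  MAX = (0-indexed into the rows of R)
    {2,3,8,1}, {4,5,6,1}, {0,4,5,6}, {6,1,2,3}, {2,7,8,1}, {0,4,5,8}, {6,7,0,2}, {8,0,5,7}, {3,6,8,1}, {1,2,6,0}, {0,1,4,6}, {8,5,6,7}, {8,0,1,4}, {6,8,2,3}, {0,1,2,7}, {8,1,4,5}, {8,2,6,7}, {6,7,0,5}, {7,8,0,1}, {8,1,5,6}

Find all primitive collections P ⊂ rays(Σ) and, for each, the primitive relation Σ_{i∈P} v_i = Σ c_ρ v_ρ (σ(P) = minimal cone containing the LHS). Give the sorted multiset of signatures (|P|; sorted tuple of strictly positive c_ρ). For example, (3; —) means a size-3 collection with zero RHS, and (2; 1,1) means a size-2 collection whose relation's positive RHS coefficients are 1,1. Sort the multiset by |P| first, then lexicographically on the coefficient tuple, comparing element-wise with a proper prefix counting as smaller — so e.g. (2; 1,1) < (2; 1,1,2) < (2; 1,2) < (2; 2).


The 14 primitive collections of Σ (r=9, n=4):

  • {2,5}:  v_{2} + v_{5} = v_{6}  so sig = (2; 1)
  • {4,7}:  v_{4} + v_{7} = v_{0}  so sig = (2; 1)
  • {3,4}:  v_{3} + v_{4} = v_{1} + v_{2}  so sig = (2; 1,1)
  • {0,3}:  v_{0} + v_{3} = v_{1} + v_{2} + v_{7}  so sig = (2; 1,1,1)
  • {2,4}:  v_{2} + v_{4} = v_{0} + v_{1} + v_{6}  so sig = (2; 1,1,1)
  • {3,5}:  v_{3} + v_{5} = v_{1} + 2·v_{6} + v_{8}  so sig = (2; 1,1,2)
  • {3,7}:  v_{3} + v_{7} = 2·v_{2} + v_{8}  so sig = (2; 1,2)
  • {1,5,7}:  v_{1} + v_{5} + v_{7} = 0  so sig = (3; —)
  • {4,6,8}:  v_{4} + v_{6} + v_{8} = 0  so sig = (3; —)
  • {0,1,5}:  v_{0} + v_{1} + v_{5} = v_{4}  so sig = (3; 1)
  • {0,6,8}:  v_{0} + v_{6} + v_{8} = v_{7}  so sig = (3; 1)
  • {1,6,7}:  v_{1} + v_{6} + v_{7} = v_{2}  so sig = (3; 1)
  • {0,2,8}:  v_{0} + v_{2} + v_{8} = v_{1} + 2·v_{7}  so sig = (3; 1,2)
  • {1,2,6,8}:  v_{1} + v_{2} + v_{6} + v_{8} = v_{3}  so sig = (4; 1)

Signatures (|P|; sorted positive RHS coefficients), sorted:
    (2; 1)
    (2; 1)
    (2; 1,1)
    (2; 1,1,1)
    (2; 1,1,1)
    (2; 1,1,2)
    (2; 1,2)
    (3; —)
    (3; —)
    (3; 1)
    (3; 1)
    (3; 1)
    (3; 1,2)
    (4; 1)


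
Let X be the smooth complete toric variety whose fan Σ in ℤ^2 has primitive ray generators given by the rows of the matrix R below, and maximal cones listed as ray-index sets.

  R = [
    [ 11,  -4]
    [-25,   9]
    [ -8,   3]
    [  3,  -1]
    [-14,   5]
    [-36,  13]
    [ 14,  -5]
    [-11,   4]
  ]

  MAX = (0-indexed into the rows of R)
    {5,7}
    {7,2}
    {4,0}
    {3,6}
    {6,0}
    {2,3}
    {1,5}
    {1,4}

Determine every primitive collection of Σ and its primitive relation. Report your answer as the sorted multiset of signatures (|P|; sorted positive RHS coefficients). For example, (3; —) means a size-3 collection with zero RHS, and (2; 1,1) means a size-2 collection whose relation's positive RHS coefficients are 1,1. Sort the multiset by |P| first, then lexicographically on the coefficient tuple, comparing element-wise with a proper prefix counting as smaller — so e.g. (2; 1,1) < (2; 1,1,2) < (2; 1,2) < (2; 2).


Σ has 20 primitive collections:

  • {0,7}:  v_{0} + v_{7} = 0 ; sig = (2; —)
  • {4,6}:  v_{4} + v_{6} = 0 ; sig = (2; —)
  • {0,1}:  v_{0} + v_{1} = v_{4} ; sig = (2; 1)
  • {0,2}:  v_{0} + v_{2} = v_{3} ; sig = (2; 1)
  • {0,3}:  v_{0} + v_{3} = v_{6} ; sig = (2; 1)
  • {0,5}:  v_{0} + v_{5} = v_{1} ; sig = (2; 1)
  • {1,6}:  v_{1} + v_{6} = v_{7} ; sig = (2; 1)
  • {1,7}:  v_{1} + v_{7} = v_{5} ; sig = (2; 1)
  • {3,4}:  v_{3} + v_{4} = v_{7} ; sig = (2; 1)
  • {3,7}:  v_{3} + v_{7} = v_{2} ; sig = (2; 1)
  • {4,7}:  v_{4} + v_{7} = v_{1} ; sig = (2; 1)
  • {6,7}:  v_{6} + v_{7} = v_{3} ; sig = (2; 1)
  • {1,3}:  v_{1} + v_{3} = 2·v_{7} ; sig = (2; 2)
  • {2,4}:  v_{2} + v_{4} = 2·v_{7} ; sig = (2; 2)
  • {2,6}:  v_{2} + v_{6} = 2·v_{3} ; sig = (2; 2)
  • {4,5}:  v_{4} + v_{5} = 2·v_{1} ; sig = (2; 2)
  • {5,6}:  v_{5} + v_{6} = 2·v_{7} ; sig = (2; 2)
  • {1,2}:  v_{1} + v_{2} = 3·v_{7} ; sig = (2; 3)
  • {3,5}:  v_{3} + v_{5} = 3·v_{7} ; sig = (2; 3)
  • {2,5}:  v_{2} + v_{5} = 4·v_{7} ; sig = (2; 4)

Signatures (|P|; sorted positive RHS coefficients), sorted:
{ (2; —) ×2,  (2; 1) ×10,  (2; 2) ×5,  (2; 3) ×2,  (2; 4) }
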